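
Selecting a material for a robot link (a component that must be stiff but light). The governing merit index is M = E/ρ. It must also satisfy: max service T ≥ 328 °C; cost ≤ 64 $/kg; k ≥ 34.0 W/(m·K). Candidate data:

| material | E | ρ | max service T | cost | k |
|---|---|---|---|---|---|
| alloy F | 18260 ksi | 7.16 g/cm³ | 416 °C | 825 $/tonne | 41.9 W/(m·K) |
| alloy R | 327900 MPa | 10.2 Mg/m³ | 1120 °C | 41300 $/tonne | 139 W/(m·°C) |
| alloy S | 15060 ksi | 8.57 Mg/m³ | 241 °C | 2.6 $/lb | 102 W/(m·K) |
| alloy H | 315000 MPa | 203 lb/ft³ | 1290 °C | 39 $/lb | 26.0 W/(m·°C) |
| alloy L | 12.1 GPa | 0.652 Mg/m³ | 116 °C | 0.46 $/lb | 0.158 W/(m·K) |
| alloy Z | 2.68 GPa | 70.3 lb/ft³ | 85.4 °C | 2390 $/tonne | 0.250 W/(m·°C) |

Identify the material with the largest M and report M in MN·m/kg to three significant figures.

alloy R, M = 32.1 MN·m/kg

Screen on constraints: max service T ≥ 328 °C; cost ≤ 64 $/kg; k ≥ 34.0 W/(m·K). Survivors: alloy F, alloy R.
Convert each candidate to consistent units, then evaluate M:
  alloy F: E = 125.9 GPa, ρ = 7160 kg/m³
  alloy R: E = 327.9 GPa, ρ = 10200 kg/m³
  alloy R: M = 32.1 MN·m/kg
  alloy F: M = 17.6 MN·m/kg
Highest index: alloy R.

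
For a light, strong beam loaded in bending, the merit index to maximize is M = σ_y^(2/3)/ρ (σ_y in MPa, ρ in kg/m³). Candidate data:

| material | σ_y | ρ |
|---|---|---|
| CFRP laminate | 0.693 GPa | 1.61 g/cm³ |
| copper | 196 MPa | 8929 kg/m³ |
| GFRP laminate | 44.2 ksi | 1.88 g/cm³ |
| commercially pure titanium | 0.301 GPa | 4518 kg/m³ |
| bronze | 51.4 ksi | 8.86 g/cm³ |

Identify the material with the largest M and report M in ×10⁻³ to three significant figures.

Convert each candidate to consistent units, then evaluate M:
  CFRP laminate: σ_y = 693.0 MPa, ρ = 1610 kg/m³
  copper: σ_y = 196.0 MPa, ρ = 8929 kg/m³
  GFRP laminate: σ_y = 304.7 MPa, ρ = 1880 kg/m³
  commercially pure titanium: σ_y = 301.0 MPa, ρ = 4518 kg/m³
  bronze: σ_y = 354.4 MPa, ρ = 8860 kg/m³
  CFRP laminate: M = 48.6×10⁻³
  GFRP laminate: M = 24.1×10⁻³
  commercially pure titanium: M = 9.94×10⁻³
  bronze: M = 5.65×10⁻³
  copper: M = 3.78×10⁻³
CFRP laminate ranks first.

CFRP laminate, M = 48.6×10⁻³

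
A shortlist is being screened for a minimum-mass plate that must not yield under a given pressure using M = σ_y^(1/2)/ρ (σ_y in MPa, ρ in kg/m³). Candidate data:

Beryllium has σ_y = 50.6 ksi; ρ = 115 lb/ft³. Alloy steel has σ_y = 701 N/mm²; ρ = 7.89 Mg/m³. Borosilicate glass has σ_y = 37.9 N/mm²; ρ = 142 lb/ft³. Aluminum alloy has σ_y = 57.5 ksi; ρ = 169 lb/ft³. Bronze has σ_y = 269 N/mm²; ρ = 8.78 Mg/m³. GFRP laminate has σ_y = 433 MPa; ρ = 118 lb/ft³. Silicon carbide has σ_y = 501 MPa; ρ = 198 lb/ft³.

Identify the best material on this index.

Convert each candidate to consistent units, then evaluate M:
  beryllium: σ_y = 348.9 MPa, ρ = 1842 kg/m³
  alloy steel: σ_y = 701.0 MPa, ρ = 7890 kg/m³
  borosilicate glass: σ_y = 37.90 MPa, ρ = 2275 kg/m³
  aluminum alloy: σ_y = 396.4 MPa, ρ = 2707 kg/m³
  bronze: σ_y = 269.0 MPa, ρ = 8780 kg/m³
  GFRP laminate: σ_y = 433.0 MPa, ρ = 1890 kg/m³
  silicon carbide: σ_y = 501.0 MPa, ρ = 3172 kg/m³
  GFRP laminate: M = 11.0×10⁻³
  beryllium: M = 10.1×10⁻³
  aluminum alloy: M = 7.36×10⁻³
  silicon carbide: M = 7.06×10⁻³
  alloy steel: M = 3.36×10⁻³
  borosilicate glass: M = 2.71×10⁻³
  bronze: M = 1.87×10⁻³
The maximum is for GFRP laminate.

GFRP laminate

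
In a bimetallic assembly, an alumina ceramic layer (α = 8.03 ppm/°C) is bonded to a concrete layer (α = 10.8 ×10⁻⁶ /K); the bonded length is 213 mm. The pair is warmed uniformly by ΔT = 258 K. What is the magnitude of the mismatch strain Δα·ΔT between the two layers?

Δα = |8.03 − 10.8|×10⁻⁶/K = 2.77×10⁻⁶/K.
Mismatch strain = Δα·ΔT = 2.77×10⁻⁶ × 258.0 = 7.15×10⁻⁴.

7.15×10⁻⁴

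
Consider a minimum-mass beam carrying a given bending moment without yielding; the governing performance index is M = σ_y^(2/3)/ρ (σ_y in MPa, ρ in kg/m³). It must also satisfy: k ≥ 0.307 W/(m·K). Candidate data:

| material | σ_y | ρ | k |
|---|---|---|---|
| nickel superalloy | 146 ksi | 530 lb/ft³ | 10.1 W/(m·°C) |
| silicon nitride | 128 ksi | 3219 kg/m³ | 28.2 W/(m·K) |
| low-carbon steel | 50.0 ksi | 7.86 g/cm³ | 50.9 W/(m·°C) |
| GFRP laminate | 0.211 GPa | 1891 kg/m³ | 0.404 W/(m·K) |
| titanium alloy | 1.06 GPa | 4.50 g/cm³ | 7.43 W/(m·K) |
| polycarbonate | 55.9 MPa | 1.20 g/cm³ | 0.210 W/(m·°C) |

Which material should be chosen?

Screen on constraints: k ≥ 0.307 W/(m·K). Survivors: nickel superalloy, silicon nitride, low-carbon steel, GFRP laminate, titanium alloy.
After converting to SI:
  nickel superalloy: σ_y = 1007 MPa, ρ = 8490 kg/m³
  silicon nitride: σ_y = 882.5 MPa, ρ = 3219 kg/m³
  low-carbon steel: σ_y = 344.7 MPa, ρ = 7860 kg/m³
  GFRP laminate: σ_y = 211.0 MPa, ρ = 1891 kg/m³
  titanium alloy: σ_y = 1060 MPa, ρ = 4500 kg/m³
  silicon nitride: M = 28.6×10⁻³
  titanium alloy: M = 23.1×10⁻³
  GFRP laminate: M = 18.7×10⁻³
  nickel superalloy: M = 11.8×10⁻³
  low-carbon steel: M = 6.26×10⁻³
Highest index: silicon nitride.

silicon nitride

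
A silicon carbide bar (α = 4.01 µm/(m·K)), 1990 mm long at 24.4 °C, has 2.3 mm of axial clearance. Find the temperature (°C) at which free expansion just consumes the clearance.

313 °C

α·L₀·ΔT = 2.3 mm ⇒ ΔT = 2.3 / (4.01×10⁻⁶ × 1990.0) = 288.2 K.
T = 24.4 + 288.2 = 312.6 °C.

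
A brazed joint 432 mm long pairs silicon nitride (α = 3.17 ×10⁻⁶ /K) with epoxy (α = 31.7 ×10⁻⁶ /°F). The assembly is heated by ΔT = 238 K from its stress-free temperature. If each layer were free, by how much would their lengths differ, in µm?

epoxy: α = 31.7×10⁻⁶/°F × 9/5 = 57.1×10⁻⁶/K.
Δα = |3.17 − 57.1|×10⁻⁶/K = 53.9×10⁻⁶/K.
ΔL_mismatch = Δα·L·ΔT = 53.9×10⁻⁶ × 432.0 mm × 238.0 K = 5540 µm.

5540 µm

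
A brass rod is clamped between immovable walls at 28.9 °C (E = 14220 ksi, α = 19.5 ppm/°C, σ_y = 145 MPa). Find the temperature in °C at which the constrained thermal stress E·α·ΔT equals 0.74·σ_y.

E = 14220 ksi = 98.04 GPa.
E·α·ΔT = 107.3 MPa ⇒ ΔT = 107.3 / (98.04×10³ × 19.5×10⁻⁶) = 56.12 K.
T = 28.9 + 56.12 = 85.02 °C.

85.0 °C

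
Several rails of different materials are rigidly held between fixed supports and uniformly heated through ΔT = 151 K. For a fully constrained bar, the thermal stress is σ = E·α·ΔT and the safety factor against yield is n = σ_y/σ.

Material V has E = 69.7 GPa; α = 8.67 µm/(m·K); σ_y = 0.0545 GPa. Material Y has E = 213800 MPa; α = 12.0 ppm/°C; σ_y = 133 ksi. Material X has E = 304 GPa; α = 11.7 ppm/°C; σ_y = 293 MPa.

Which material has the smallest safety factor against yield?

material X

Per material, after unit conversion:
  material V: E = 69.70, α = 8.67, σ_y = 54.50 → σ = 91.2 MPa, n = 0.597
  material Y: E = 213.8, α = 12.0, σ_y = 917.0 → σ = 387 MPa, n = 2.37
  material X: E = 304.0, α = 11.7, σ_y = 293.0 → σ = 537 MPa, n = 0.546
The minimum is material X at n = 0.546.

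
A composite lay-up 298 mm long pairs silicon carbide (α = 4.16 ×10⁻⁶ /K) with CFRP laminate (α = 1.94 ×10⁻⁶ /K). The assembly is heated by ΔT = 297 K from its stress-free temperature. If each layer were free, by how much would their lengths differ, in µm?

196 µm

Δα = |4.16 − 1.94|×10⁻⁶/K = 2.22×10⁻⁶/K.
ΔL_mismatch = Δα·L·ΔT = 2.22×10⁻⁶ × 298.0 mm × 297.0 K = 196 µm.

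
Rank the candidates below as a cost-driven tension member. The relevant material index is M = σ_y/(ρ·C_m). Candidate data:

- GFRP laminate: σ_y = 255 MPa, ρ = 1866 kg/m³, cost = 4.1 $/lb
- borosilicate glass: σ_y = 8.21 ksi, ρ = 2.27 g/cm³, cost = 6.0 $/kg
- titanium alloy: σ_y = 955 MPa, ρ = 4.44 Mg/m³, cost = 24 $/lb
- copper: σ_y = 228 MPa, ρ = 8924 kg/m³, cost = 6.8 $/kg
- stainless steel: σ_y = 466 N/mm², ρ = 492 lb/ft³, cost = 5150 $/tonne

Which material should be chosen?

Normalizing units and computing the index:
  GFRP laminate: σ_y = 255.0 MPa, ρ = 1866 kg/m³, cost = 9.039 $/kg
  borosilicate glass: σ_y = 56.61 MPa, ρ = 2270 kg/m³, cost = 6.000 $/kg
  titanium alloy: σ_y = 955.0 MPa, ρ = 4440 kg/m³, cost = 52.91 $/kg
  copper: σ_y = 228.0 MPa, ρ = 8924 kg/m³, cost = 6.800 $/kg
  stainless steel: σ_y = 466.0 MPa, ρ = 7881 kg/m³, cost = 5.150 $/kg
  GFRP laminate: M = 15.1 kN·m per $
  stainless steel: M = 11.5 kN·m per $
  borosilicate glass: M = 4.16 kN·m per $
  titanium alloy: M = 4.07 kN·m per $
  copper: M = 3.76 kN·m per $
The maximum is for GFRP laminate.

GFRP laminate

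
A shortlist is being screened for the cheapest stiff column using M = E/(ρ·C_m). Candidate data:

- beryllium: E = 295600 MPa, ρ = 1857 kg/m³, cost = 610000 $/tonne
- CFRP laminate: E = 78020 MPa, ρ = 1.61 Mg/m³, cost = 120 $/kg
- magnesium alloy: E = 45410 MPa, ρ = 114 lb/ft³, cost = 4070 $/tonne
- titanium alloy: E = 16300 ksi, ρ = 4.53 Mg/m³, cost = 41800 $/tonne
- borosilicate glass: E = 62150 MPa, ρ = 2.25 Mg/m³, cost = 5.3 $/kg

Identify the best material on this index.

Putting every candidate on a common basis:
  beryllium: E = 295.6 GPa, ρ = 1857 kg/m³, cost = 610.0 $/kg
  CFRP laminate: E = 78.02 GPa, ρ = 1610 kg/m³, cost = 120.0 $/kg
  magnesium alloy: E = 45.41 GPa, ρ = 1826 kg/m³, cost = 4.070 $/kg
  titanium alloy: E = 112.4 GPa, ρ = 4530 kg/m³, cost = 41.80 $/kg
  borosilicate glass: E = 62.15 GPa, ρ = 2250 kg/m³, cost = 5.300 $/kg
  magnesium alloy: M = 6.11 MN·m per $
  borosilicate glass: M = 5.21 MN·m per $
  titanium alloy: M = 0.594 MN·m per $
  CFRP laminate: M = 0.404 MN·m per $
  beryllium: M = 0.261 MN·m per $
The maximum is for magnesium alloy.

magnesium alloy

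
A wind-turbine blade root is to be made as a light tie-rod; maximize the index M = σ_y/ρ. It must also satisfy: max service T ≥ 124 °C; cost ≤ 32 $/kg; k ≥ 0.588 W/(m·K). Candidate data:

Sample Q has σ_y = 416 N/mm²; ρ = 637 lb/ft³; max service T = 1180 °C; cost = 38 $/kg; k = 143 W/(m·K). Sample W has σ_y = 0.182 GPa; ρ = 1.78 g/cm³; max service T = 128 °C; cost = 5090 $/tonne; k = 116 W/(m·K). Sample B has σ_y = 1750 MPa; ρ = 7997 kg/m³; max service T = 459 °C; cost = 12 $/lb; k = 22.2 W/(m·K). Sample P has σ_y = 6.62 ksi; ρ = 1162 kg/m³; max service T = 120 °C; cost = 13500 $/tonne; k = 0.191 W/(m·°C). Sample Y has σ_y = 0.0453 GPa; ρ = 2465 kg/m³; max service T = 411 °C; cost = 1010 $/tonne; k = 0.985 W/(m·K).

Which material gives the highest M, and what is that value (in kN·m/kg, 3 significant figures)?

sample B, M = 219 kN·m/kg

Screen on constraints: max service T ≥ 124 °C; cost ≤ 32 $/kg; k ≥ 0.588 W/(m·K). Survivors: sample W, sample B, sample Y.
In SI units:
  sample W: σ_y = 182.0 MPa, ρ = 1780 kg/m³
  sample B: σ_y = 1750 MPa, ρ = 7997 kg/m³
  sample Y: σ_y = 45.30 MPa, ρ = 2465 kg/m³
  sample B: M = 219 kN·m/kg
  sample W: M = 102 kN·m/kg
  sample Y: M = 18.4 kN·m/kg
Sample B has the largest M.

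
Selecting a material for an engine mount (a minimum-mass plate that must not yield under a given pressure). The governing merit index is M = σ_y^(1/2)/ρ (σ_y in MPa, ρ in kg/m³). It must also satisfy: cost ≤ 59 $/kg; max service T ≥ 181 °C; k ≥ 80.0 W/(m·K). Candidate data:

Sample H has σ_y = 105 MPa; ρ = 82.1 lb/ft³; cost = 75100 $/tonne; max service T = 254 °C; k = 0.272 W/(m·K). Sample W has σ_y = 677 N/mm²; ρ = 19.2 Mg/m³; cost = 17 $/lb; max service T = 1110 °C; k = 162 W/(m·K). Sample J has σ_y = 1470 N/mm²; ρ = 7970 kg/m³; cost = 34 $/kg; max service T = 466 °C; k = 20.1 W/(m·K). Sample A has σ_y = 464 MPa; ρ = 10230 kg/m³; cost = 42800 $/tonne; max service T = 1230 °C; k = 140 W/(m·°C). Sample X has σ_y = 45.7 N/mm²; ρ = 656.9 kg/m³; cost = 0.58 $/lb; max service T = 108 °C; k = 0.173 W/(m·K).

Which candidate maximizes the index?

Screen on constraints: cost ≤ 59 $/kg; max service T ≥ 181 °C; k ≥ 80.0 W/(m·K). Survivors: sample W, sample A.
In SI units:
  sample W: σ_y = 677.0 MPa, ρ = 19200 kg/m³
  sample A: σ_y = 464.0 MPa, ρ = 10230 kg/m³
  sample A: M = 2.11×10⁻³
  sample W: M = 1.36×10⁻³
Highest index: sample A.

sample A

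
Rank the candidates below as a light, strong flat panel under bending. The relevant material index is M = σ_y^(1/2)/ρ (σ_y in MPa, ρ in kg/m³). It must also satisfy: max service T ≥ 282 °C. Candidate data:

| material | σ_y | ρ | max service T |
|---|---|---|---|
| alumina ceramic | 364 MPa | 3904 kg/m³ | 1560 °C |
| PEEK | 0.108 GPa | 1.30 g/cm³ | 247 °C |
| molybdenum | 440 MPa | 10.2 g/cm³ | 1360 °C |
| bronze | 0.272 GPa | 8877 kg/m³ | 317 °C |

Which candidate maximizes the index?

Screen on constraints: max service T ≥ 282 °C. Survivors: alumina ceramic, molybdenum, bronze.
Putting every candidate on a common basis:
  alumina ceramic: σ_y = 364.0 MPa, ρ = 3904 kg/m³
  molybdenum: σ_y = 440.0 MPa, ρ = 10200 kg/m³
  bronze: σ_y = 272.0 MPa, ρ = 8877 kg/m³
  alumina ceramic: M = 4.89×10⁻³
  molybdenum: M = 2.06×10⁻³
  bronze: M = 1.86×10⁻³
Alumina ceramic ranks first.

alumina ceramic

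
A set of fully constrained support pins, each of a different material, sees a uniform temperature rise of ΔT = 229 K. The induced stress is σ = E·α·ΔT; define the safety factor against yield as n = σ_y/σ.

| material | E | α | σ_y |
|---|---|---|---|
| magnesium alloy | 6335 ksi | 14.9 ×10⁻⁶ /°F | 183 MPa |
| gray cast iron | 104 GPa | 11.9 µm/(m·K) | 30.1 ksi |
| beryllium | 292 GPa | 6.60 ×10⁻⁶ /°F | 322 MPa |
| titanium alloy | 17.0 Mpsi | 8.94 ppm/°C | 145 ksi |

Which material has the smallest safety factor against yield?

Per material, after unit conversion:
  magnesium alloy: E = 43.68, α = 26.8, σ_y = 183.0 → σ = 268 MPa, n = 0.682
  gray cast iron: E = 104.0, α = 11.9, σ_y = 207.5 → σ = 283 MPa, n = 0.732
  beryllium: E = 292.0, α = 11.9, σ_y = 322.0 → σ = 794 MPa, n = 0.405
  titanium alloy: E = 117.2, α = 8.94, σ_y = 999.7 → σ = 240 MPa, n = 4.17
Beryllium has the lowest safety factor, n = 0.405.

beryllium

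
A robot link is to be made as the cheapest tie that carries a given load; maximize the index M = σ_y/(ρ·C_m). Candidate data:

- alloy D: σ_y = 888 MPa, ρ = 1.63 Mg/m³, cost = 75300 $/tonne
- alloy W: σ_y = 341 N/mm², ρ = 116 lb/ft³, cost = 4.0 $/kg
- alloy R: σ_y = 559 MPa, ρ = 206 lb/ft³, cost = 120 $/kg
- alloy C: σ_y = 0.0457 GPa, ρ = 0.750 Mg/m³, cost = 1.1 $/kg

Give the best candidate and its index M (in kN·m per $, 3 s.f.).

alloy C, M = 55.4 kN·m per $

Convert each candidate to consistent units, then evaluate M:
  alloy D: σ_y = 888.0 MPa, ρ = 1630 kg/m³, cost = 75.30 $/kg
  alloy W: σ_y = 341.0 MPa, ρ = 1858 kg/m³, cost = 4.000 $/kg
  alloy R: σ_y = 559.0 MPa, ρ = 3300 kg/m³, cost = 120.0 $/kg
  alloy C: σ_y = 45.70 MPa, ρ = 750.0 kg/m³, cost = 1.100 $/kg
  alloy C: M = 55.4 kN·m per $
  alloy W: M = 45.9 kN·m per $
  alloy D: M = 7.23 kN·m per $
  alloy R: M = 1.41 kN·m per $
Highest index: alloy C.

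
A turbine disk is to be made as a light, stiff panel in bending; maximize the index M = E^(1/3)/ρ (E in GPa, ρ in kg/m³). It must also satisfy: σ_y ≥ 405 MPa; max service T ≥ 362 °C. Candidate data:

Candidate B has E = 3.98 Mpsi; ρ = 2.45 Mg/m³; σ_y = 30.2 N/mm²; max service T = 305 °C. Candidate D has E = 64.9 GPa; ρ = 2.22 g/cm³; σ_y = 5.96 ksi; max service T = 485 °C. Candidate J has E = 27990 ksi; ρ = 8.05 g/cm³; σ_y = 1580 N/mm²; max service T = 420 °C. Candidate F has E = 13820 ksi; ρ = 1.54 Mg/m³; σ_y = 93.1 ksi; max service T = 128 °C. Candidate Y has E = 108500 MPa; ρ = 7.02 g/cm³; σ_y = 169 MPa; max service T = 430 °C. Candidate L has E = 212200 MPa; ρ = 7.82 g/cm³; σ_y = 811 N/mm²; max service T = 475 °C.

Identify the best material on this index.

candidate L

Screen on constraints: σ_y ≥ 405 MPa; max service T ≥ 362 °C. Survivors: candidate J, candidate L.
After converting to SI:
  candidate J: E = 193.0 GPa, ρ = 8050 kg/m³
  candidate L: E = 212.2 GPa, ρ = 7820 kg/m³
  candidate L: M = 0.763×10⁻³
  candidate J: M = 0.718×10⁻³
Candidate L ranks first.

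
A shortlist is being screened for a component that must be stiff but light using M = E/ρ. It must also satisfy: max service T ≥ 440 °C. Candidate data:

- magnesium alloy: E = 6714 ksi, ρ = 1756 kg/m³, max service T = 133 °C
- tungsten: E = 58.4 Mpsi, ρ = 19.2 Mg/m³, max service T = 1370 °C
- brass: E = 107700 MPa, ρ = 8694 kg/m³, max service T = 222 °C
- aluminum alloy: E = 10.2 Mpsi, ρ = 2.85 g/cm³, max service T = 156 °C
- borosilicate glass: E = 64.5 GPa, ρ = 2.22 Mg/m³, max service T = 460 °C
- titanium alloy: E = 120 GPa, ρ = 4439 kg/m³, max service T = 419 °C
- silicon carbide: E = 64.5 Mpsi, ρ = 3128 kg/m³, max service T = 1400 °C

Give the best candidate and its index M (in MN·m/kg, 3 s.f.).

silicon carbide, M = 142 MN·m/kg

Screen on constraints: max service T ≥ 440 °C. Survivors: tungsten, borosilicate glass, silicon carbide.
In SI units:
  tungsten: E = 402.7 GPa, ρ = 19200 kg/m³
  borosilicate glass: E = 64.50 GPa, ρ = 2220 kg/m³
  silicon carbide: E = 444.7 GPa, ρ = 3128 kg/m³
  silicon carbide: M = 142 MN·m/kg
  borosilicate glass: M = 29.1 MN·m/kg
  tungsten: M = 21.0 MN·m/kg
Highest index: silicon carbide.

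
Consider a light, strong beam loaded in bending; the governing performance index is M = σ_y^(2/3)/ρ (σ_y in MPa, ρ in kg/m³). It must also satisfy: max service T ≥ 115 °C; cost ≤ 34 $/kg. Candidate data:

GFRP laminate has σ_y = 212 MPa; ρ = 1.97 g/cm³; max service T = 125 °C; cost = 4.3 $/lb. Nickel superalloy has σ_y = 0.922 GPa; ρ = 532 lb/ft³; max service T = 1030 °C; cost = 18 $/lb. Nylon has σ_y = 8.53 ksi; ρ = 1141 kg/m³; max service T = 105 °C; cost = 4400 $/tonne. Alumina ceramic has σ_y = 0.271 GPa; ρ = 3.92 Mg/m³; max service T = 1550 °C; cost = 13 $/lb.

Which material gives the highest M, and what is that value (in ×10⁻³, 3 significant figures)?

GFRP laminate, M = 18.0×10⁻³

Screen on constraints: max service T ≥ 115 °C; cost ≤ 34 $/kg. Survivors: GFRP laminate, alumina ceramic.
After converting to SI:
  GFRP laminate: σ_y = 212.0 MPa, ρ = 1970 kg/m³
  alumina ceramic: σ_y = 271.0 MPa, ρ = 3920 kg/m³
  GFRP laminate: M = 18.0×10⁻³
  alumina ceramic: M = 10.7×10⁻³
GFRP laminate ranks first.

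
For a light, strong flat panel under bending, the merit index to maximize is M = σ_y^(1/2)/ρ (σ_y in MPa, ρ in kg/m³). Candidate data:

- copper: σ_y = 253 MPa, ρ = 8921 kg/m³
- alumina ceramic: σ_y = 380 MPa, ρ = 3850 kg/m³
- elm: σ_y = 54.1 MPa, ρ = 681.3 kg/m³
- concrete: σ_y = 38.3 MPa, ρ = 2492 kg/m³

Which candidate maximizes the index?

Evaluate M for each candidate:
  elm: M = 10.8×10⁻³
  alumina ceramic: M = 5.06×10⁻³
  concrete: M = 2.48×10⁻³
  copper: M = 1.78×10⁻³
Elm has the largest M.

elm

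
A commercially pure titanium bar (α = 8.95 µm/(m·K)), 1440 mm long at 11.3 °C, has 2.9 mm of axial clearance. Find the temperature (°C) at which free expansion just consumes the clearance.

α·L₀·ΔT = 2.9 mm ⇒ ΔT = 2.9 / (8.95×10⁻⁶ × 1440.0) = 225.0 K.
T = 11.3 + 225.0 = 236.3 °C.

236 °C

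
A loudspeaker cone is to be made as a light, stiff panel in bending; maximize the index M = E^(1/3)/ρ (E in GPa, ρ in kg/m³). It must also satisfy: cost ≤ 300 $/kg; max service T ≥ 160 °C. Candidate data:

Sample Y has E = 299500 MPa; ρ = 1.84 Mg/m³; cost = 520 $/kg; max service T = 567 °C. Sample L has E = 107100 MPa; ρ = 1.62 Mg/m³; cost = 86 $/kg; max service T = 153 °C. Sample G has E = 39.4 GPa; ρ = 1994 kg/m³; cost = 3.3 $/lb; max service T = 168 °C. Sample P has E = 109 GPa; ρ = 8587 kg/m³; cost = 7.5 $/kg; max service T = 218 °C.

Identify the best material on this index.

sample G

Screen on constraints: cost ≤ 300 $/kg; max service T ≥ 160 °C. Survivors: sample G, sample P.
In SI units:
  sample G: E = 39.40 GPa, ρ = 1994 kg/m³
  sample P: E = 109.0 GPa, ρ = 8587 kg/m³
  sample G: M = 1.71×10⁻³
  sample P: M = 0.556×10⁻³
The maximum is for sample G.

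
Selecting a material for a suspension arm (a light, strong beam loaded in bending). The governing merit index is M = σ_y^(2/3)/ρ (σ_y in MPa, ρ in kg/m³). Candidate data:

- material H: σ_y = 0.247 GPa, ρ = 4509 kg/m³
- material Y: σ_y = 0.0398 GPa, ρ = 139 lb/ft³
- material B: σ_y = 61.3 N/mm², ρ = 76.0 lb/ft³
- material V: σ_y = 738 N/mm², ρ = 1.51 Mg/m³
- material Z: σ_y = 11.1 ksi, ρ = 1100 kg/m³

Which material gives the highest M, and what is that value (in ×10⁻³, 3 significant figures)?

material V, M = 54.1×10⁻³

Normalizing units and computing the index:
  material H: σ_y = 247.0 MPa, ρ = 4509 kg/m³
  material Y: σ_y = 39.80 MPa, ρ = 2227 kg/m³
  material B: σ_y = 61.30 MPa, ρ = 1217 kg/m³
  material V: σ_y = 738.0 MPa, ρ = 1510 kg/m³
  material Z: σ_y = 76.53 MPa, ρ = 1100 kg/m³
  material V: M = 54.1×10⁻³
  material Z: M = 16.4×10⁻³
  material B: M = 12.8×10⁻³
  material H: M = 8.73×10⁻³
  material Y: M = 5.24×10⁻³
Material V ranks first.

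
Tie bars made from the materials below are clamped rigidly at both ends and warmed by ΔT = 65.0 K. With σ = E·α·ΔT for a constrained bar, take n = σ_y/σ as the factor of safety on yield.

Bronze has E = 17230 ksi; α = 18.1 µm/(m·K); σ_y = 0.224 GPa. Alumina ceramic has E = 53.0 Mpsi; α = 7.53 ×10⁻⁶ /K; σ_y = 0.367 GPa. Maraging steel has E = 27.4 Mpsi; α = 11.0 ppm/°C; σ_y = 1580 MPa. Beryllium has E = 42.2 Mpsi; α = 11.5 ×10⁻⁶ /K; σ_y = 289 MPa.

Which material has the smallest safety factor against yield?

With everything in SI (GPa, ×10⁻⁶/K, MPa):
  bronze: E = 118.8, α = 18.1, σ_y = 224.0 → σ = 140 MPa, n = 1.60
  alumina ceramic: E = 365.4, α = 7.53, σ_y = 367.0 → σ = 179 MPa, n = 2.05
  maraging steel: E = 188.9, α = 11.0, σ_y = 1580 → σ = 135 MPa, n = 11.7
  beryllium: E = 291.0, α = 11.5, σ_y = 289.0 → σ = 217 MPa, n = 1.33
Smallest n: beryllium with n = 1.33.

beryllium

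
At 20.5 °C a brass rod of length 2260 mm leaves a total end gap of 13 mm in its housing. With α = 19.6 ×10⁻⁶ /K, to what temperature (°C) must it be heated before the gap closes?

α·L₀·ΔT = 13.0 mm ⇒ ΔT = 13.0 / (19.6×10⁻⁶ × 2260.0) = 293.5 K.
T = 20.5 + 293.5 = 314.0 °C.

314 °C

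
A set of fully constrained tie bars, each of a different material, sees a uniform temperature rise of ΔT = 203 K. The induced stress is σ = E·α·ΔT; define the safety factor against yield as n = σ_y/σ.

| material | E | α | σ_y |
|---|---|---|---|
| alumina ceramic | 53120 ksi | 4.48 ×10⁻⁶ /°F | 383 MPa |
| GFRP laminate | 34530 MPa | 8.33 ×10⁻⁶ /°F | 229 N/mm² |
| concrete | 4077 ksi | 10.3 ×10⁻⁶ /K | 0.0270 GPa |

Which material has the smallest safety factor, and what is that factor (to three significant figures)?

concrete, n = 0.459

Per material, after unit conversion:
  alumina ceramic: E = 366.2, α = 8.06, σ_y = 383.0 → σ = 600 MPa, n = 0.639
  GFRP laminate: E = 34.53, α = 15.0, σ_y = 229.0 → σ = 105 MPa, n = 2.18
  concrete: E = 28.11, α = 10.3, σ_y = 27.00 → σ = 58.8 MPa, n = 0.459
The minimum is concrete at n = 0.459.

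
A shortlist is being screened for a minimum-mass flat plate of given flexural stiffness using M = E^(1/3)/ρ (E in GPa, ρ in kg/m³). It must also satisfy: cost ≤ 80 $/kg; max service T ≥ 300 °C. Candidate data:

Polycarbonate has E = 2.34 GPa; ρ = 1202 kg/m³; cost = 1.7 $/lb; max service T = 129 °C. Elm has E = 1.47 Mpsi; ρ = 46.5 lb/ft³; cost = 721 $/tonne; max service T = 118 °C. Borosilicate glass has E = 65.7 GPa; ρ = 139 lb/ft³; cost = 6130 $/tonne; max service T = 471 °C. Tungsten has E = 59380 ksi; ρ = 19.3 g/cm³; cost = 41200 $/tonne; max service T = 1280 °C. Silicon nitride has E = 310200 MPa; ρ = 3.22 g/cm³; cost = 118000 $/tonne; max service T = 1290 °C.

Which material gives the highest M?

Screen on constraints: cost ≤ 80 $/kg; max service T ≥ 300 °C. Survivors: borosilicate glass, tungsten.
Normalizing units and computing the index:
  borosilicate glass: E = 65.70 GPa, ρ = 2227 kg/m³
  tungsten: E = 409.4 GPa, ρ = 19300 kg/m³
  borosilicate glass: M = 1.81×10⁻³
  tungsten: M = 0.385×10⁻³
Borosilicate glass ranks first.

borosilicate glass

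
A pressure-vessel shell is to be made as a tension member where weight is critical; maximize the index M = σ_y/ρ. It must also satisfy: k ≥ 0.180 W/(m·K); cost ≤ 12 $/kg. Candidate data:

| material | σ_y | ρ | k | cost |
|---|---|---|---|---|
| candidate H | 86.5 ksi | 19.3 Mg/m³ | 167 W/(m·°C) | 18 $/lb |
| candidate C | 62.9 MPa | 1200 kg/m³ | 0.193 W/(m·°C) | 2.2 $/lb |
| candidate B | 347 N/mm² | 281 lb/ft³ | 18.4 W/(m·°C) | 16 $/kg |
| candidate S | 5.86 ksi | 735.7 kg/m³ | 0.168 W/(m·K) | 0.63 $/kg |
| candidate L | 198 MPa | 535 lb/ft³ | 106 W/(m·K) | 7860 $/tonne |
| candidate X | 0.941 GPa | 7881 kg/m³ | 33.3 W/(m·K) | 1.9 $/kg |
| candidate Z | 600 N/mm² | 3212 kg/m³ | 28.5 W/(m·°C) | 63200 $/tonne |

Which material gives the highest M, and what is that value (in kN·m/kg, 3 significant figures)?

candidate X, M = 119 kN·m/kg

Screen on constraints: k ≥ 0.180 W/(m·K); cost ≤ 12 $/kg. Survivors: candidate C, candidate L, candidate X.
In SI units:
  candidate C: σ_y = 62.90 MPa, ρ = 1200 kg/m³
  candidate L: σ_y = 198.0 MPa, ρ = 8570 kg/m³
  candidate X: σ_y = 941.0 MPa, ρ = 7881 kg/m³
  candidate X: M = 119 kN·m/kg
  candidate C: M = 52.4 kN·m/kg
  candidate L: M = 23.1 kN·m/kg
Candidate X ranks first.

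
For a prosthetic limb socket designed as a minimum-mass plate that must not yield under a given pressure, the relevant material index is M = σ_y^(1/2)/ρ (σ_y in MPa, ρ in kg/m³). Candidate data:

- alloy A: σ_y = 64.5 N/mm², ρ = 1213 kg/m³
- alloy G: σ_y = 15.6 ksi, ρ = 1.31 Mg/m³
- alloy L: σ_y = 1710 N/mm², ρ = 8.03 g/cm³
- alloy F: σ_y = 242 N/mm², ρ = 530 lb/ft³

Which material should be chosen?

In SI units:
  alloy A: σ_y = 64.50 MPa, ρ = 1213 kg/m³
  alloy G: σ_y = 107.6 MPa, ρ = 1310 kg/m³
  alloy L: σ_y = 1710 MPa, ρ = 8030 kg/m³
  alloy F: σ_y = 242.0 MPa, ρ = 8490 kg/m³
  alloy G: M = 7.92×10⁻³
  alloy A: M = 6.62×10⁻³
  alloy L: M = 5.15×10⁻³
  alloy F: M = 1.83×10⁻³
Alloy G has the largest M.

alloy G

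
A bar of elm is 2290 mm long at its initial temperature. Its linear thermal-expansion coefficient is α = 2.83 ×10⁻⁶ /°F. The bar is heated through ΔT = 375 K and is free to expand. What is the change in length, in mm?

Convert α: 2.83×10⁻⁶/°F × (9/5) = 5.09×10⁻⁶/K.
ΔL = α·L₀·ΔT = 5.09×10⁻⁶ × 2290 mm × 375.0 K = 4.37 mm.

4.37 mm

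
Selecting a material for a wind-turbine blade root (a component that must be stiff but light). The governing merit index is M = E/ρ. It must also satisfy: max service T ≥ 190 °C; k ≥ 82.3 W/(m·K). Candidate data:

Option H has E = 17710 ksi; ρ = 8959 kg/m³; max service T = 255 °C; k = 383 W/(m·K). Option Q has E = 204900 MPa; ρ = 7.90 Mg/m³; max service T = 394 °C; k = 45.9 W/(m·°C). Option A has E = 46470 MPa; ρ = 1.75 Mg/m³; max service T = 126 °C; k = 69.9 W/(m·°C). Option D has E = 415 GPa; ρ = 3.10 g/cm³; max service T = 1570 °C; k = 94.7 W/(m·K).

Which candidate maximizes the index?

Screen on constraints: max service T ≥ 190 °C; k ≥ 82.3 W/(m·K). Survivors: option H, option D.
In SI units:
  option H: E = 122.1 GPa, ρ = 8959 kg/m³
  option D: E = 415.0 GPa, ρ = 3100 kg/m³
  option D: M = 134 MN·m/kg
  option H: M = 13.6 MN·m/kg
Option D ranks first.

option D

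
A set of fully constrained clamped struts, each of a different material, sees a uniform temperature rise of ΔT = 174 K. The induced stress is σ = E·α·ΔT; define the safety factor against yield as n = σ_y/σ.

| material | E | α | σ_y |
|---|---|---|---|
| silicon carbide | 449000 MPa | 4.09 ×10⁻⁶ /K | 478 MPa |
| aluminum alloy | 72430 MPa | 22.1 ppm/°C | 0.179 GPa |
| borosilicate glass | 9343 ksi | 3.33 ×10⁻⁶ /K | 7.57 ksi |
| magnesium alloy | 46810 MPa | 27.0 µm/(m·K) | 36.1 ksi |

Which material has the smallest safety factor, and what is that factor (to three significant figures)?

Per material, after unit conversion:
  silicon carbide: E = 449.0, α = 4.09, σ_y = 478.0 → σ = 320 MPa, n = 1.50
  aluminum alloy: E = 72.43, α = 22.1, σ_y = 179.0 → σ = 279 MPa, n = 0.643
  borosilicate glass: E = 64.42, α = 3.33, σ_y = 52.19 → σ = 37.3 MPa, n = 1.40
  magnesium alloy: E = 46.81, α = 27.0, σ_y = 248.9 → σ = 220 MPa, n = 1.13
Smallest n: aluminum alloy with n = 0.643.

aluminum alloy, n = 0.643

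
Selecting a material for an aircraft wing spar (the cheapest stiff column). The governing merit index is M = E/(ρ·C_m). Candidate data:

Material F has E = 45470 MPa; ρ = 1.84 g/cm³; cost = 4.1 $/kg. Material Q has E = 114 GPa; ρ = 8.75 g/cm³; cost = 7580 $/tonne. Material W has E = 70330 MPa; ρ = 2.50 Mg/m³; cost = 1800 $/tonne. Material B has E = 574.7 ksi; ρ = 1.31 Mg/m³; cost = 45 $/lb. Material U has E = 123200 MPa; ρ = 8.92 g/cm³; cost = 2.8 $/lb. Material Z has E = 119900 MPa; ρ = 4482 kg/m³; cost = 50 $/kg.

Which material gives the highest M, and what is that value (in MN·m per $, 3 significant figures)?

Putting every candidate on a common basis:
  material F: E = 45.47 GPa, ρ = 1840 kg/m³, cost = 4.100 $/kg
  material Q: E = 114.0 GPa, ρ = 8750 kg/m³, cost = 7.580 $/kg
  material W: E = 70.33 GPa, ρ = 2500 kg/m³, cost = 1.800 $/kg
  material B: E = 3.962 GPa, ρ = 1310 kg/m³, cost = 99.21 $/kg
  material U: E = 123.2 GPa, ρ = 8920 kg/m³, cost = 6.173 $/kg
  material Z: E = 119.9 GPa, ρ = 4482 kg/m³, cost = 50.00 $/kg
  material W: M = 15.6 MN·m per $
  material F: M = 6.03 MN·m per $
  material U: M = 2.24 MN·m per $
  material Q: M = 1.72 MN·m per $
  material Z: M = 0.535 MN·m per $
  material B: M = 0.0305 MN·m per $
Material W has the largest M.

material W, M = 15.6 MN·m per $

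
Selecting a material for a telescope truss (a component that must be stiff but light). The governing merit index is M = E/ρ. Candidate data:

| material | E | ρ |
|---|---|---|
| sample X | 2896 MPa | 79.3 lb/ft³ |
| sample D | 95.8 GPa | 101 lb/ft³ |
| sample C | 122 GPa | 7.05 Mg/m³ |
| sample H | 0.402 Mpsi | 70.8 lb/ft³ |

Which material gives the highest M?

sample D

Convert each candidate to consistent units, then evaluate M:
  sample X: E = 2.896 GPa, ρ = 1270 kg/m³
  sample D: E = 95.80 GPa, ρ = 1618 kg/m³
  sample C: E = 122.0 GPa, ρ = 7050 kg/m³
  sample H: E = 2.772 GPa, ρ = 1134 kg/m³
  sample D: M = 59.2 MN·m/kg
  sample C: M = 17.3 MN·m/kg
  sample H: M = 2.44 MN·m/kg
  sample X: M = 2.28 MN·m/kg
Sample D ranks first.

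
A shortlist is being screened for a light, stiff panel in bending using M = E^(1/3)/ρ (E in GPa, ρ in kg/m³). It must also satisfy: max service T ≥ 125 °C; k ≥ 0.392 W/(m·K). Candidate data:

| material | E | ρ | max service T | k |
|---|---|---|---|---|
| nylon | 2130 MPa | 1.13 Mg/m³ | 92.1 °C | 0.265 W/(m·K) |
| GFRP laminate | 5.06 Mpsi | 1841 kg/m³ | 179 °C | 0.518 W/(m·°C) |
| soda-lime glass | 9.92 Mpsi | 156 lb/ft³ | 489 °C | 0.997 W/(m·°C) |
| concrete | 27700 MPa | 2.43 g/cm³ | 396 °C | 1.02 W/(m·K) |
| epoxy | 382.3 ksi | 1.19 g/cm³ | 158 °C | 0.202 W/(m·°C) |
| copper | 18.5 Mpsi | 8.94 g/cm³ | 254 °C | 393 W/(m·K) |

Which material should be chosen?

GFRP laminate

Screen on constraints: max service T ≥ 125 °C; k ≥ 0.392 W/(m·K). Survivors: GFRP laminate, soda-lime glass, concrete, copper.
Putting every candidate on a common basis:
  GFRP laminate: E = 34.89 GPa, ρ = 1841 kg/m³
  soda-lime glass: E = 68.40 GPa, ρ = 2499 kg/m³
  concrete: E = 27.70 GPa, ρ = 2430 kg/m³
  copper: E = 127.6 GPa, ρ = 8940 kg/m³
  GFRP laminate: M = 1.77×10⁻³
  soda-lime glass: M = 1.64×10⁻³
  concrete: M = 1.25×10⁻³
  copper: M = 0.563×10⁻³
Highest index: GFRP laminate.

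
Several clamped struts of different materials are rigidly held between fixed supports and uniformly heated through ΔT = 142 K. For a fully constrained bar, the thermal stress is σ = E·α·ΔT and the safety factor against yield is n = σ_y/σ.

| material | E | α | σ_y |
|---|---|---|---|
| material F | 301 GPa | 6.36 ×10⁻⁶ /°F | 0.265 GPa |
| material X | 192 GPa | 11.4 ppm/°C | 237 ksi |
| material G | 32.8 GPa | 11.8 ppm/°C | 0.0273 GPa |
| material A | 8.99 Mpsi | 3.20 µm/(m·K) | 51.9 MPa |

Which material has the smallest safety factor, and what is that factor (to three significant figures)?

material G, n = 0.497

With everything in SI (GPa, ×10⁻⁶/K, MPa):
  material F: E = 301.0, α = 11.4, σ_y = 265.0 → σ = 489 MPa, n = 0.542
  material X: E = 192.0, α = 11.4, σ_y = 1634 → σ = 311 MPa, n = 5.26
  material G: E = 32.80, α = 11.8, σ_y = 27.30 → σ = 55.0 MPa, n = 0.497
  material A: E = 61.98, α = 3.20, σ_y = 51.90 → σ = 28.2 MPa, n = 1.84
Smallest n: material G with n = 0.497.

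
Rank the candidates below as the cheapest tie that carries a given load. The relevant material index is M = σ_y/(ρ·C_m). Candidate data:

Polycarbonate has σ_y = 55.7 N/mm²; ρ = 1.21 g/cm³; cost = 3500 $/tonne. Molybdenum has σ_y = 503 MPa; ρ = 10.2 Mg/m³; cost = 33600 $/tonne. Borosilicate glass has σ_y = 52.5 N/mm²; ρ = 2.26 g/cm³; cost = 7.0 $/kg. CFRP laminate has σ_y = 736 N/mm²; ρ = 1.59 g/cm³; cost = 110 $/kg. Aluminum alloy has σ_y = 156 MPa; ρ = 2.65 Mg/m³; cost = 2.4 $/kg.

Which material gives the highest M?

aluminum alloy

Normalizing units and computing the index:
  polycarbonate: σ_y = 55.70 MPa, ρ = 1210 kg/m³, cost = 3.500 $/kg
  molybdenum: σ_y = 503.0 MPa, ρ = 10200 kg/m³, cost = 33.60 $/kg
  borosilicate glass: σ_y = 52.50 MPa, ρ = 2260 kg/m³, cost = 7.000 $/kg
  CFRP laminate: σ_y = 736.0 MPa, ρ = 1590 kg/m³, cost = 110.0 $/kg
  aluminum alloy: σ_y = 156.0 MPa, ρ = 2650 kg/m³, cost = 2.400 $/kg
  aluminum alloy: M = 24.5 kN·m per $
  polycarbonate: M = 13.2 kN·m per $
  CFRP laminate: M = 4.21 kN·m per $
  borosilicate glass: M = 3.32 kN·m per $
  molybdenum: M = 1.47 kN·m per $
The maximum is for aluminum alloy.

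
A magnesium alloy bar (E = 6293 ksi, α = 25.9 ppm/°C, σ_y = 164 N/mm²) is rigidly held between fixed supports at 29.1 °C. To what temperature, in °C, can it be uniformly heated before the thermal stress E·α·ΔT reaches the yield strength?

E = 6293 ksi = 43.39 GPa.
σ_y = 164 N/mm² = 164.0 MPa.
E·α·ΔT = 164.0 MPa ⇒ ΔT = 164.0 / (43.39×10³ × 25.9×10⁻⁶) = 145.9 K.
T = 29.1 + 145.9 = 175.0 °C.

175 °C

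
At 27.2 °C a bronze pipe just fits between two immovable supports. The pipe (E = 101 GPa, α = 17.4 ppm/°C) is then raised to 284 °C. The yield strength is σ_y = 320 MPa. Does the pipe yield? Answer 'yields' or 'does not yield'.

ΔT = 256.8 K. Constrained thermal stress σ = E·α·ΔT = 101.0×10³ MPa × 17.4×10⁻⁶ × 256.8 = 451 MPa (compressive).
Compare to σ_y = 320 MPa: σ ≥ σ_y, so it yields.

yields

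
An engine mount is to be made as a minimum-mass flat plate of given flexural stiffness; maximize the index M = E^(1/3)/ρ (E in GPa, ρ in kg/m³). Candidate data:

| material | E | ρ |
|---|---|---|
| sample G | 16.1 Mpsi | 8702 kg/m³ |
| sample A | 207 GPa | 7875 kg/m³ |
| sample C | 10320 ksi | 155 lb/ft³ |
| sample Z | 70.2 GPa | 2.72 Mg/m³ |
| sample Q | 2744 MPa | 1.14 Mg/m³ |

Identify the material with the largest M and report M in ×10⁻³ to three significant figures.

Putting every candidate on a common basis:
  sample G: E = 111.0 GPa, ρ = 8702 kg/m³
  sample A: E = 207.0 GPa, ρ = 7875 kg/m³
  sample C: E = 71.15 GPa, ρ = 2483 kg/m³
  sample Z: E = 70.20 GPa, ρ = 2720 kg/m³
  sample Q: E = 2.744 GPa, ρ = 1140 kg/m³
  sample C: M = 1.67×10⁻³
  sample Z: M = 1.52×10⁻³
  sample Q: M = 1.23×10⁻³
  sample A: M = 0.751×10⁻³
  sample G: M = 0.552×10⁻³
The maximum is for sample C.

sample C, M = 1.67×10⁻³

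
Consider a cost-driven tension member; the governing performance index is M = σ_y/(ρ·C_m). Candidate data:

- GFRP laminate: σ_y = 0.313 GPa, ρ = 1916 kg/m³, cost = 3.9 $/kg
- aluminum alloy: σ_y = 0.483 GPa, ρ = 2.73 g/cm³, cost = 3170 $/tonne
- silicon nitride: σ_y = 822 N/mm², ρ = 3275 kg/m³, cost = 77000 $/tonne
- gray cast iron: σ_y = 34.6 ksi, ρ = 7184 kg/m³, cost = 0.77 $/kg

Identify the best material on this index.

Putting every candidate on a common basis:
  GFRP laminate: σ_y = 313.0 MPa, ρ = 1916 kg/m³, cost = 3.900 $/kg
  aluminum alloy: σ_y = 483.0 MPa, ρ = 2730 kg/m³, cost = 3.170 $/kg
  silicon nitride: σ_y = 822.0 MPa, ρ = 3275 kg/m³, cost = 77.00 $/kg
  gray cast iron: σ_y = 238.6 MPa, ρ = 7184 kg/m³, cost = 0.7700 $/kg
  aluminum alloy: M = 55.8 kN·m per $
  gray cast iron: M = 43.1 kN·m per $
  GFRP laminate: M = 41.9 kN·m per $
  silicon nitride: M = 3.26 kN·m per $
Aluminum alloy ranks first.

aluminum alloy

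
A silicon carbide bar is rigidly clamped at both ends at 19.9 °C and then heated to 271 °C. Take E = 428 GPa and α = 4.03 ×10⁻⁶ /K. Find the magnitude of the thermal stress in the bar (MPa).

ΔT = 251.1 K. Constrained thermal stress σ = E·α·ΔT = 428.0×10³ MPa × 4.03×10⁻⁶ × 251.1 = 433 MPa (compressive).

433 MPa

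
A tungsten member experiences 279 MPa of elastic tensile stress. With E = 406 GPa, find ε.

ε = σ/E = 279 / 406000 = 6.87×10⁻⁴.

6.87×10⁻⁴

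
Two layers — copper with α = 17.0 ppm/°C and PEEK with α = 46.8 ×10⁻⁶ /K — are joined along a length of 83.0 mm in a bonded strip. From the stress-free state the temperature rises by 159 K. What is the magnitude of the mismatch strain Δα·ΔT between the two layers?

4.74×10⁻³

Δα = |17.0 − 46.8|×10⁻⁶/K = 29.8×10⁻⁶/K.
Mismatch strain = Δα·ΔT = 29.8×10⁻⁶ × 159.0 = 4.74×10⁻³.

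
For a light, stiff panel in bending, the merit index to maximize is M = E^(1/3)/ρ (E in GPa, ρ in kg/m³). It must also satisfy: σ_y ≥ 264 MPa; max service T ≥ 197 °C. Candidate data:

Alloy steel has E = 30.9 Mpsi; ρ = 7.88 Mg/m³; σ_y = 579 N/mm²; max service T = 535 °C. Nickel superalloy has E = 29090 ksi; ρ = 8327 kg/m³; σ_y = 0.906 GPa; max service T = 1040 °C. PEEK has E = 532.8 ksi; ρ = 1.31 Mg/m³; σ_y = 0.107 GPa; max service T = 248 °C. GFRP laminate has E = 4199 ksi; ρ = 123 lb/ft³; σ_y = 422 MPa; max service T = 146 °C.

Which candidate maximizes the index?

Screen on constraints: σ_y ≥ 264 MPa; max service T ≥ 197 °C. Survivors: alloy steel, nickel superalloy.
Normalizing units and computing the index:
  alloy steel: E = 213.0 GPa, ρ = 7880 kg/m³
  nickel superalloy: E = 200.6 GPa, ρ = 8327 kg/m³
  alloy steel: M = 0.758×10⁻³
  nickel superalloy: M = 0.703×10⁻³
Highest index: alloy steel.

alloy steel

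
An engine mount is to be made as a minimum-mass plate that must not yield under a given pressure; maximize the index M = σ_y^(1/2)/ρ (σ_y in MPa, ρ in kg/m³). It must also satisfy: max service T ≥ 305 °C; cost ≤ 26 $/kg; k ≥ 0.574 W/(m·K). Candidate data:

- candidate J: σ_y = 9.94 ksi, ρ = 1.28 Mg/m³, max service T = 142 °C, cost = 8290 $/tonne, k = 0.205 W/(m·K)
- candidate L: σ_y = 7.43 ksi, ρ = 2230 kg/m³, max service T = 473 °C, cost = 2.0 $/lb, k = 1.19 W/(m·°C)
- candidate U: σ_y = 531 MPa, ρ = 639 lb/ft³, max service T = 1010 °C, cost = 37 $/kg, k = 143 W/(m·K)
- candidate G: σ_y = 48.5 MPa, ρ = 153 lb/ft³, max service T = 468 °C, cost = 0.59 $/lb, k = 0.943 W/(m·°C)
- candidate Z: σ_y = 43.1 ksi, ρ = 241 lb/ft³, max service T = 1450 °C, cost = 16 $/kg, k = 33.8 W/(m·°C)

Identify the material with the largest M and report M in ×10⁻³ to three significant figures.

Screen on constraints: max service T ≥ 305 °C; cost ≤ 26 $/kg; k ≥ 0.574 W/(m·K). Survivors: candidate L, candidate G, candidate Z.
Putting every candidate on a common basis:
  candidate L: σ_y = 51.23 MPa, ρ = 2230 kg/m³
  candidate G: σ_y = 48.50 MPa, ρ = 2451 kg/m³
  candidate Z: σ_y = 297.2 MPa, ρ = 3860 kg/m³
  candidate Z: M = 4.47×10⁻³
  candidate L: M = 3.21×10⁻³
  candidate G: M = 2.84×10⁻³
The maximum is for candidate Z.

candidate Z, M = 4.47×10⁻³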